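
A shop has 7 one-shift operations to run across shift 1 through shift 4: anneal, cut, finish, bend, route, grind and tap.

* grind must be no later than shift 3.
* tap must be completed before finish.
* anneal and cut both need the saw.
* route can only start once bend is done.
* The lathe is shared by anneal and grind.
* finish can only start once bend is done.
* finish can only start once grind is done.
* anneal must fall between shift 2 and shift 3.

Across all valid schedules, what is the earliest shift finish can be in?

Precedence pushes finish to at least shift 2.
finish at shift 2 is achievable: bend in shift 1; route in shift 2; grind in shift 1; finish in shift 2; tap in shift 1; anneal in shift 2; cut in shift 1.

shift 2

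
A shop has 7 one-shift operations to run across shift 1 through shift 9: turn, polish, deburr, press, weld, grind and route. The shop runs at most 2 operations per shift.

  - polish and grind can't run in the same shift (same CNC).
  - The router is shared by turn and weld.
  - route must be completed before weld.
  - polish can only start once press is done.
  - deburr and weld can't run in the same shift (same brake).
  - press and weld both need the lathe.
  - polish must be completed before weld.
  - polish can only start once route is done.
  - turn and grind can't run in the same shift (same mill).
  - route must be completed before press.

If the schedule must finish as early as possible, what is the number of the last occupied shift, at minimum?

The precedence chain requires at least 4 distinct shifts.
With at most 2 per shift and 7 operations, at least 4 shifts are needed.
4 works (last occupied shift: shift 4): for example route -> shift 1; weld -> shift 4; turn -> shift 1; deburr -> shift 2; grind -> shift 4; polish -> shift 3; press -> shift 2.

shift 4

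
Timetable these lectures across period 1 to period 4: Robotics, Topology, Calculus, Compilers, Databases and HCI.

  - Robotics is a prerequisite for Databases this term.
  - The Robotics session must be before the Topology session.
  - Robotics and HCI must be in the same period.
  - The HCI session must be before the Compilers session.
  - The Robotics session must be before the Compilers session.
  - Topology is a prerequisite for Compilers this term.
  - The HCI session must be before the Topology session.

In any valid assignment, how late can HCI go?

Downstream work caps HCI at period 2.
HCI at period 2 is achievable: Compilers in period 4, Robotics in period 2, Calculus in period 1, Topology in period 3, Databases in period 3, HCI in period 2.

period 2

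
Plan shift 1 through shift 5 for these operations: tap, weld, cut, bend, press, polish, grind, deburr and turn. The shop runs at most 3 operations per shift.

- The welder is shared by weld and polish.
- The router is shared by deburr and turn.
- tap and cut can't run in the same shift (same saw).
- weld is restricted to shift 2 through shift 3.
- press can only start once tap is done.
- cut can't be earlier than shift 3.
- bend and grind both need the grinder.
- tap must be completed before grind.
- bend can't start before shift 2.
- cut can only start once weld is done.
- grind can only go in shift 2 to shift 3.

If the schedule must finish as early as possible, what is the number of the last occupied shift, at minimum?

The precedence chain requires at least 2 distinct shifts.
With at most 3 per shift and 9 operations, at least 3 shifts are needed.
cut can't be placed before shift 3, so the schedule must run through at least shift 3.
3 works (last occupied shift: shift 3): for example polish=shift 1, press=shift 2, deburr=shift 1, grind=shift 2, tap=shift 1, cut=shift 3, bend=shift 3, weld=shift 2, turn=shift 3.

shift 3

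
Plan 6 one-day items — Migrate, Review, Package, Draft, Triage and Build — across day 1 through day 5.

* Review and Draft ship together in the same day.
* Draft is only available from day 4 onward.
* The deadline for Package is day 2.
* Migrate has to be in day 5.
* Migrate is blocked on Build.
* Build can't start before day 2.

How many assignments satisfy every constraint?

Splitting on Review: it can be day 4 (30), day 5 (30). Listing each branch's schedules as (Migrate, Package, Draft, Triage, Build) by day number:
Review=day 4: (5,1,4,1,2) (5,1,4,1,3) (5,1,4,1,4) (5,1,4,2,2) (5,1,4,2,3) (5,1,4,2,4) (5,1,4,3,2) (5,1,4,3,3) (5,1,4,3,4) (5,1,4,4,2) (5,1,4,4,3) (5,1,4,4,4) (5,1,4,5,2) (5,1,4,5,3) (5,1,4,5,4) (5,2,4,1,2) (5,2,4,1,3) (5,2,4,1,4) (5,2,4,2,2) (5,2,4,2,3) (5,2,4,2,4) (5,2,4,3,2) (5,2,4,3,3) (5,2,4,3,4) (5,2,4,4,2) (5,2,4,4,3) (5,2,4,4,4) (5,2,4,5,2) (5,2,4,5,3) (5,2,4,5,4) — 30.
Review=day 5: (5,1,5,1,2) (5,1,5,1,3) (5,1,5,1,4) (5,1,5,2,2) (5,1,5,2,3) (5,1,5,2,4) (5,1,5,3,2) (5,1,5,3,3) (5,1,5,3,4) (5,1,5,4,2) (5,1,5,4,3) (5,1,5,4,4) (5,1,5,5,2) (5,1,5,5,3) (5,1,5,5,4) (5,2,5,1,2) (5,2,5,1,3) (5,2,5,1,4) (5,2,5,2,2) (5,2,5,2,3) (5,2,5,2,4) (5,2,5,3,2) (5,2,5,3,3) (5,2,5,3,4) (5,2,5,4,2) (5,2,5,4,3) (5,2,5,4,4) (5,2,5,5,2) (5,2,5,5,3) (5,2,5,5,4) — 30.
Summing: 30 + 30 = 60.

60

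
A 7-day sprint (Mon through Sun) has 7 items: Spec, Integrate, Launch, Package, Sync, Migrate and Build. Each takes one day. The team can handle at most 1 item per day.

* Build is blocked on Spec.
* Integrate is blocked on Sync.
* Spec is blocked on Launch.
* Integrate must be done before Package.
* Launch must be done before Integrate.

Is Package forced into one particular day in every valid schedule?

Package can be Thu (e.g. Launch=Mon; Spec=Fri; Sync=Tue; Migrate=Sun; Package=Thu; Integrate=Wed; Build=Sat) or Fri (e.g. Sync=Tue; Launch=Mon; Spec=Thu; Package=Fri; Integrate=Wed; Build=Sat; Migrate=Sun).

No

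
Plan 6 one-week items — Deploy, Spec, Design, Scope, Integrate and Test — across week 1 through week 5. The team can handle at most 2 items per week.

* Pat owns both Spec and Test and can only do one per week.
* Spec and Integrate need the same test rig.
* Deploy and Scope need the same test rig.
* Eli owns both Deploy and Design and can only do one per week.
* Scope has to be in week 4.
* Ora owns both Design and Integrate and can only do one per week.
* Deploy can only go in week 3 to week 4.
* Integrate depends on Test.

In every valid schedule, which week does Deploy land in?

week 3

Deploy's window is week 3–week 4.
Scope is fixed at week 4, and Deploy can't share a week with Scope.
So Deploy must be week 3.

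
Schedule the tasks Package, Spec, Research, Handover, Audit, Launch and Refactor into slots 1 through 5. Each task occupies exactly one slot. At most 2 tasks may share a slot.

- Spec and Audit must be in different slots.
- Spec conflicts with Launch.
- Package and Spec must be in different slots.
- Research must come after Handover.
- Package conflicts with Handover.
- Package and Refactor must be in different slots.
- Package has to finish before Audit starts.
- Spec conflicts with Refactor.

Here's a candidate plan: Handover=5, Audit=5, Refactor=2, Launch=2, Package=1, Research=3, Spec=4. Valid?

Invalid. Research must come after Handover.

Package and Refactor must be in different slots — holds.
At most 2 tasks may share a slot — holds.
Spec and Audit must be in different slots — holds.
Package has to finish before Audit starts — holds.
Research must come after Handover — violated.
Package and Spec must be in different slots — holds.
Spec conflicts with Launch — holds.
Package conflicts with Handover — holds.
Spec conflicts with Refactor — holds.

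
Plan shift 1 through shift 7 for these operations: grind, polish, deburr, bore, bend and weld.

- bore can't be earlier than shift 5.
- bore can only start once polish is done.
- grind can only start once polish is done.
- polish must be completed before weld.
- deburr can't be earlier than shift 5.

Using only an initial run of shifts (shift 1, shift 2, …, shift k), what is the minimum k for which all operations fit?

The precedence chain requires at least 2 distinct shifts.
deburr can't be placed before shift 5, so the schedule must run through at least shift 5.
5 works (last occupied shift: shift 5): for example polish -> shift 1; bend -> shift 1; weld -> shift 2; grind -> shift 2; deburr -> shift 5; bore -> shift 5.

5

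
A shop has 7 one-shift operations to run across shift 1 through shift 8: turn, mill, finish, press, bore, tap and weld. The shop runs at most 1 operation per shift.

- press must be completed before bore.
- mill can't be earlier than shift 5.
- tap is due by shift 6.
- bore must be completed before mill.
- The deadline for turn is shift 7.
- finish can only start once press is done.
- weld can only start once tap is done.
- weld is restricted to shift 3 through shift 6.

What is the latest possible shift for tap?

Tap's own window allows nothing later than shift 6; downstream work caps tap at shift 5.
tap at shift 5 is achievable: mill=shift 7; tap=shift 5; finish=shift 4; bore=shift 3; press=shift 2; turn=shift 1; weld=shift 6.

shift 5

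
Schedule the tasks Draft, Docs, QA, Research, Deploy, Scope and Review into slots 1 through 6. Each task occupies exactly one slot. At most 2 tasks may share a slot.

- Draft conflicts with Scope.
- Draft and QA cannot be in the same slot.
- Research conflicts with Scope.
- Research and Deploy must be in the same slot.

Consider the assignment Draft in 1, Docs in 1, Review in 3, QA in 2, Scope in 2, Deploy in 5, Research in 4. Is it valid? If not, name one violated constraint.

Invalid. Research and Deploy must be in the same slot.

At most 2 tasks may share a slot — holds.
Draft and QA cannot be in the same slot — holds.
Research and Deploy must be in the same slot — violated.
Research conflicts with Scope — holds.
Draft conflicts with Scope — holds.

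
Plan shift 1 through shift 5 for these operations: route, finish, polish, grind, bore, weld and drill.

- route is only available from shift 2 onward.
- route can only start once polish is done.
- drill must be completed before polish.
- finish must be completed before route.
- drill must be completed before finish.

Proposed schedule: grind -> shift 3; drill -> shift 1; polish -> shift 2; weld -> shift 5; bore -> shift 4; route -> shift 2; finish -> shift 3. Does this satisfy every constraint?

route can only start once polish is done — violated.
drill must be completed before polish — holds.
drill must be completed before finish — holds.
finish must be completed before route — violated.
route is only available from shift 2 onward — holds.

No — it violates: finish must be completed before route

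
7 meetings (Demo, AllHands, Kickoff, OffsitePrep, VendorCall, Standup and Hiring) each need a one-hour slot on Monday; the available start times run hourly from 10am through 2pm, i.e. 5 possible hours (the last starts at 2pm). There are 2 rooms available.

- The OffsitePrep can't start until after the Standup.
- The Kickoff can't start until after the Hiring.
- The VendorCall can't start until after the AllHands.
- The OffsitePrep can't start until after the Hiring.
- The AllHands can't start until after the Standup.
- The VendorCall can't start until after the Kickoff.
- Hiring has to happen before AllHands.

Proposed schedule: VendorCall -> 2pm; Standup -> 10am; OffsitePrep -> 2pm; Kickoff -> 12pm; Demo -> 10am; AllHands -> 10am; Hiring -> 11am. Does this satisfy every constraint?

The VendorCall can't start until after the Kickoff — holds.
The AllHands can't start until after the Standup — violated.
The VendorCall can't start until after the AllHands — holds.
The Kickoff can't start until after the Hiring — holds.
There are 2 rooms available — violated.
The OffsitePrep can't start until after the Hiring — holds.
Hiring has to happen before AllHands — violated.
The OffsitePrep can't start until after the Standup — holds.

No. There are 2 rooms available is not satisfied.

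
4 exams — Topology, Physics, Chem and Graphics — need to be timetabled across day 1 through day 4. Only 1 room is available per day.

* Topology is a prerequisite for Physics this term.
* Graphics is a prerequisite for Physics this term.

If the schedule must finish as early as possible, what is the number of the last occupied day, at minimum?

The precedence chain requires at least 2 distinct days.
With at most 1 per day and 4 exams, at least 4 days are needed.
4 works (last occupied day: day 4): for example Physics -> day 3; Topology -> day 1; Graphics -> day 2; Chem -> day 4.

day 4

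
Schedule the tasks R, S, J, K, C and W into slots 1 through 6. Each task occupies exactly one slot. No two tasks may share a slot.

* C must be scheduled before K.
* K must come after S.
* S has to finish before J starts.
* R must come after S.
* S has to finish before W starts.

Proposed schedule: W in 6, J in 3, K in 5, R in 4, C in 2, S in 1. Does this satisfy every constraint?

K must come after S — holds.
C must be scheduled before K — holds.
R must come after S — holds.
S has to finish before W starts — holds.
S has to finish before J starts — holds.
No two tasks may share a slot — holds.

Valid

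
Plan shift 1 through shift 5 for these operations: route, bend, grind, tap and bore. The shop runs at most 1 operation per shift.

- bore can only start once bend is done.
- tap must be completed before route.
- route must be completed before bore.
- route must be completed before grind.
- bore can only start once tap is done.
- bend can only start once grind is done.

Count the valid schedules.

1

Enumerating: route -> shift 2; bend -> shift 4; grind -> shift 3; bore -> shift 5; tap -> shift 1.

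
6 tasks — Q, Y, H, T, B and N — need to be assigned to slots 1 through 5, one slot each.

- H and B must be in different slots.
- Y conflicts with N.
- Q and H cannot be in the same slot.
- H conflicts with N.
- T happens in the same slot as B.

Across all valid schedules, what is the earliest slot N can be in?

N at 1 is achievable: N -> 1, Q -> 1, Y -> 2, H -> 2, B -> 1, T -> 1.

1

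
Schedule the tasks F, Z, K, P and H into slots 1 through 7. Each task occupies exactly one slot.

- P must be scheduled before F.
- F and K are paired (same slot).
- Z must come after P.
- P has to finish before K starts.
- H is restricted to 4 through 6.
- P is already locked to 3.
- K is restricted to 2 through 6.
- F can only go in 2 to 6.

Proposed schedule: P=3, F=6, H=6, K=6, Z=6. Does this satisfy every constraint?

F and K are paired (same slot) — holds.
K is restricted to 2 through 6 — holds.
H is restricted to 4 through 6 — holds.
P is already locked to 3 — holds.
Z must come after P — holds.
P must be scheduled before F — holds.
F can only go in 2 to 6 — holds.
P has to finish before K starts — holds.

Valid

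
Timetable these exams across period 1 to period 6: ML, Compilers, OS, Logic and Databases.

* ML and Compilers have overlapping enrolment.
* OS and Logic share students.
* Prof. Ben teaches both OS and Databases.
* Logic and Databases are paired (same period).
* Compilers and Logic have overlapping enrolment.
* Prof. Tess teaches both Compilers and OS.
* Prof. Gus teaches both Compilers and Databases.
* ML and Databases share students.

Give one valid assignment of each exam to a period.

Logic -> period 3, Compilers -> period 2, ML -> period 1, OS -> period 1, Databases -> period 3

Checking: OS(period 1) != Logic(period 3); OS(period 1) != Databases(period 3); ML(period 1) != Databases(period 3); ML(period 1) != Compilers(period 2); Compilers(period 2) != Logic(period 3); Compilers(period 2) != OS(period 1); Compilers(period 2) != Databases(period 3); Logic = Databases = period 3.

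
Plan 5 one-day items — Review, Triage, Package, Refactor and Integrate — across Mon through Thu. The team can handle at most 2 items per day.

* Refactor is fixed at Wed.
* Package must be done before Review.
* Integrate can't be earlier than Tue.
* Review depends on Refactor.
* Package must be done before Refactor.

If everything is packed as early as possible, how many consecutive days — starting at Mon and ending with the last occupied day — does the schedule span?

The precedence chain requires at least 3 distinct days.
With at most 2 per day and 5 tasks, at least 3 days are needed.
Propagating the time windows through the other constraints, Review can't land before Thu — that is day 4 counting from Mon — so the schedule must run through at least 4 days.
4 works (last occupied day: Thu): for example Integrate=Tue, Triage=Mon, Review=Thu, Refactor=Wed, Package=Mon.

4 days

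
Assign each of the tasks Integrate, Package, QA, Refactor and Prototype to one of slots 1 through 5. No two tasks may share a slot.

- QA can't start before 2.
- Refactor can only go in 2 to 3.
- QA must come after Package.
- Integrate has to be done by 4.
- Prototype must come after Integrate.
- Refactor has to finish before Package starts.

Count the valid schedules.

4

Enumerating: Package=3; Refactor=2; Prototype=5; QA=4; Integrate=1 | QA in 5, Package in 3, Prototype in 4, Refactor in 2, Integrate in 1 | Integrate -> 1; Prototype -> 3; Package -> 4; QA -> 5; Refactor -> 2 | QA in 5, Package in 4, Refactor in 3, Prototype in 2, Integrate in 1.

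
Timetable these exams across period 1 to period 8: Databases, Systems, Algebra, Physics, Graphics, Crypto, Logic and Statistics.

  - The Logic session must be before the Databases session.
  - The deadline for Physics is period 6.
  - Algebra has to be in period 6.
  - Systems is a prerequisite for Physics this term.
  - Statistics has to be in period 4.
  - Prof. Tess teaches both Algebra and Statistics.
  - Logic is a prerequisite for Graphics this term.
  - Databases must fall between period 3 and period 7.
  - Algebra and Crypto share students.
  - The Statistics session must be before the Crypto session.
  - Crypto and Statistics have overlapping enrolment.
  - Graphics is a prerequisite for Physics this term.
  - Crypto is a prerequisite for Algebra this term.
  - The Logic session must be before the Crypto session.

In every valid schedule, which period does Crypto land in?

period 5

Statistics is fixed at period 4 and must come before Crypto, so Crypto is at least period 5.
Algebra is fixed at period 6 and must come after Crypto, so Crypto is at most period 5.
So Crypto must be period 5.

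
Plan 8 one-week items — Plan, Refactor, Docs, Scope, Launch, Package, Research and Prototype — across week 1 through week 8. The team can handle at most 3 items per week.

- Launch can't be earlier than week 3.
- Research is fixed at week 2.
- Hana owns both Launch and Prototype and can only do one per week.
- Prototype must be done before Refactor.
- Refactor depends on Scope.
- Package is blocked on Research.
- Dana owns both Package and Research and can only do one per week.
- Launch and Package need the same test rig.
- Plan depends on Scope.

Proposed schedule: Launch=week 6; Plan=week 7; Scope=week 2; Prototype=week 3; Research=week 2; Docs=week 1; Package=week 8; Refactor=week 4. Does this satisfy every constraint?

Valid

Research is fixed at week 2 — holds.
Dana owns both Package and Research and can only do one per week — holds.
Refactor depends on Scope — holds.
Hana owns both Launch and Prototype and can only do one per week — holds.
Launch and Package need the same test rig — holds.
Package is blocked on Research — holds.
Launch can't be earlier than week 3 — holds.
Plan depends on Scope — holds.
Prototype must be done before Refactor — holds.
The team can handle at most 3 items per week — holds.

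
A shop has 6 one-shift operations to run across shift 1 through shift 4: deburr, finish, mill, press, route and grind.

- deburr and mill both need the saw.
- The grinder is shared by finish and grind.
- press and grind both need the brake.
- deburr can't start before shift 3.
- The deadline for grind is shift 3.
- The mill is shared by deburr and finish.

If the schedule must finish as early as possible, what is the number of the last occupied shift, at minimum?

deburr can't be placed before shift 3, so the schedule must run through at least shift 3.
3 works (last occupied shift: shift 3): for example grind=shift 2, route=shift 1, mill=shift 1, press=shift 1, deburr=shift 3, finish=shift 1.

shift 3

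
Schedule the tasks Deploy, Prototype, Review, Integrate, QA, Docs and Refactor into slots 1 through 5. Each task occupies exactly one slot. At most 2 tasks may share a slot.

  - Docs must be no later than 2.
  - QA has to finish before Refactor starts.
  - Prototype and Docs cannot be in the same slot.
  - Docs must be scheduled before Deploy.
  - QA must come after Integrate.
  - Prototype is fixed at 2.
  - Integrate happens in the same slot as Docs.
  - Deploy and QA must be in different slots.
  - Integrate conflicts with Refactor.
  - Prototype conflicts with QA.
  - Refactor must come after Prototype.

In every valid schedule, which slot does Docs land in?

1

Docs's window is 1–2.
Prototype is fixed at 2, and Docs can't share a slot with Prototype.
So Docs must be 1.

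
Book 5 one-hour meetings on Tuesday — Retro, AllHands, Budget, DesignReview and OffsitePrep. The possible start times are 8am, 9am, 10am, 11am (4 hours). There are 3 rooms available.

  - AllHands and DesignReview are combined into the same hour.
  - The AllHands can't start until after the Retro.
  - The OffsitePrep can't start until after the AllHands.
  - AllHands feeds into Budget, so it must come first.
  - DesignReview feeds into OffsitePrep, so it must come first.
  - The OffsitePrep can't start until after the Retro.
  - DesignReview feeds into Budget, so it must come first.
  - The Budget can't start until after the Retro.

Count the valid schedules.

6

Splitting on Retro: it can be 8am (5), 9am (1). Listing each branch's schedules as (AllHands, Budget, DesignReview, OffsitePrep):
Retro=8am: (9am,10am,9am,10am) (9am,10am,9am,11am) (9am,11am,9am,10am) (9am,11am,9am,11am) (10am,11am,10am,11am) — 5.
Retro=9am: (10am,11am,10am,11am) — 1.
Summing: 5 + 1 = 6.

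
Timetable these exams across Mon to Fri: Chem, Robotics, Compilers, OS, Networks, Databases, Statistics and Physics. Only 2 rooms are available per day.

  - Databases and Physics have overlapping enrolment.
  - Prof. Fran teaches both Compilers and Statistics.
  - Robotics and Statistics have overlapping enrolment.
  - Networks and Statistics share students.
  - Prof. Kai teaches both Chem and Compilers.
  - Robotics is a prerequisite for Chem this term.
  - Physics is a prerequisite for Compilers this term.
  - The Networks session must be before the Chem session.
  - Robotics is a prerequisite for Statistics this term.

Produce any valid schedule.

Databases=Thu; Robotics=Mon; Compilers=Wed; Chem=Tue; OS=Wed; Statistics=Thu; Networks=Mon; Physics=Tue

Checking: Robotics(Mon) before Chem(Tue); Robotics(Mon) before Statistics(Thu); Networks(Mon) before Chem(Tue); Physics(Tue) before Compilers(Wed); Chem(Tue) != Compilers(Wed); Robotics(Mon) != Statistics(Thu); Networks(Mon) != Statistics(Thu); Compilers(Wed) != Statistics(Thu); Databases(Thu) != Physics(Tue); max 2 per day (cap 2).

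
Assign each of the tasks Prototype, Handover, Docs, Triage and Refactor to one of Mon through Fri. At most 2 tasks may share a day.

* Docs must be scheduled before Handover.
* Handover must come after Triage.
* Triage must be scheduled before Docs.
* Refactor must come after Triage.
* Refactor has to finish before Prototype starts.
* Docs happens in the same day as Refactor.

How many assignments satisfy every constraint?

Splitting on Prototype: it can be Wed (3), Thu (7), Fri (10). Listing each branch's schedules as (Handover, Docs, Triage, Refactor):
Prototype=Wed: (Wed,Tue,Mon,Tue) (Thu,Tue,Mon,Tue) (Fri,Tue,Mon,Tue) — 3.
Prototype=Thu: (Wed,Tue,Mon,Tue) (Thu,Tue,Mon,Tue) (Thu,Wed,Mon,Wed) (Thu,Wed,Tue,Wed) (Fri,Tue,Mon,Tue) (Fri,Wed,Mon,Wed) (Fri,Wed,Tue,Wed) — 7.
Prototype=Fri: (Wed,Tue,Mon,Tue) (Thu,Tue,Mon,Tue) (Thu,Wed,Mon,Wed) (Thu,Wed,Tue,Wed) (Fri,Tue,Mon,Tue) (Fri,Wed,Mon,Wed) (Fri,Wed,Tue,Wed) (Fri,Thu,Mon,Thu) (Fri,Thu,Tue,Thu) (Fri,Thu,Wed,Thu) — 10.
Summing: 3 + 7 + 10 = 20.

20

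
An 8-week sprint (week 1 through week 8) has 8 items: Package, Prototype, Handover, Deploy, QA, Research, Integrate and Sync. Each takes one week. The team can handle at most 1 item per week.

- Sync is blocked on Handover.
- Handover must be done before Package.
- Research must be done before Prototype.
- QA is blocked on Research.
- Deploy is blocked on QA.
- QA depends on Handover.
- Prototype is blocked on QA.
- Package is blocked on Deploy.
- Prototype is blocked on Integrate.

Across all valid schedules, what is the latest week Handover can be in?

Downstream work caps Handover at week 5.
Handover at week 3 is achievable: Research in week 1, Package in week 7, Handover in week 3, Sync in week 8, Integrate in week 2, QA in week 4, Deploy in week 6, Prototype in week 5.
Nothing later works — the capacity limit rule out every week after week 3.

week 3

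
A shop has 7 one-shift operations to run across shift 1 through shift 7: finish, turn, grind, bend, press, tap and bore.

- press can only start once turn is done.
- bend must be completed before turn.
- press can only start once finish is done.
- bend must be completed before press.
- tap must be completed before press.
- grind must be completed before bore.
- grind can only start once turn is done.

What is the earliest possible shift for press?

shift 3

Precedence pushes press to at least shift 3.
press at shift 3 is achievable: finish in shift 1; bend in shift 1; tap in shift 1; bore in shift 4; press in shift 3; turn in shift 2; grind in shift 3.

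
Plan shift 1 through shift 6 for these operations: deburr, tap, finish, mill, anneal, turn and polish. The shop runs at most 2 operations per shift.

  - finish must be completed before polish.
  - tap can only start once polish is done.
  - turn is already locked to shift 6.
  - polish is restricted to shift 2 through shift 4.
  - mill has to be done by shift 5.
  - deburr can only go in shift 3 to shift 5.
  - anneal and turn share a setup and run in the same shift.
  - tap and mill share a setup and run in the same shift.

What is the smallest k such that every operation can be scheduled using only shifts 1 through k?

6 shifts

The precedence chain requires at least 3 distinct shifts.
With at most 2 per shift and 7 operations, at least 4 shifts are needed.
turn can't be placed before shift 6, so the schedule must run through at least shift 6.
6 works (last occupied shift: shift 6): for example finish in shift 1; mill in shift 4; polish in shift 2; turn in shift 6; anneal in shift 6; deburr in shift 3; tap in shift 4.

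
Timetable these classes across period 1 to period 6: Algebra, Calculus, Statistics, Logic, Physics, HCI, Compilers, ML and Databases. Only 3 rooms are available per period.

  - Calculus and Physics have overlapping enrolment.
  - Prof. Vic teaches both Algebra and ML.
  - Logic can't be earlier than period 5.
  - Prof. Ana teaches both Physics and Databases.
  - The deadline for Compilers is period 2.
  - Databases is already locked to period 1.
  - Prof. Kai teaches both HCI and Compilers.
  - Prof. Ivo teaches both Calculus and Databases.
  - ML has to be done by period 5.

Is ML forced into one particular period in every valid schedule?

ML can be period 1 (e.g. Calculus -> period 2; Logic -> period 5; Databases -> period 1; Algebra -> period 2; Statistics -> period 2; ML -> period 1; Physics -> period 3; HCI -> period 3; Compilers -> period 1) or period 2 (e.g. Logic=period 5, Databases=period 1, Calculus=period 2, Physics=period 3, HCI=period 3, ML=period 2, Algebra=period 1, Statistics=period 2, Compilers=period 1).

No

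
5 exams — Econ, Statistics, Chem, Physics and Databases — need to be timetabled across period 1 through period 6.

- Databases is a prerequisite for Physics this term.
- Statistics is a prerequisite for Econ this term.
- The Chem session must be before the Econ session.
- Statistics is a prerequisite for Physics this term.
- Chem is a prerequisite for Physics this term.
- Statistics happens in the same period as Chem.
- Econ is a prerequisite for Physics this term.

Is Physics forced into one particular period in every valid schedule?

Physics can be period 3 (e.g. Econ -> period 2, Physics -> period 3, Databases -> period 1, Chem -> period 1, Statistics -> period 1) or period 4 (e.g. Databases -> period 1; Chem -> period 1; Statistics -> period 1; Econ -> period 2; Physics -> period 4).

No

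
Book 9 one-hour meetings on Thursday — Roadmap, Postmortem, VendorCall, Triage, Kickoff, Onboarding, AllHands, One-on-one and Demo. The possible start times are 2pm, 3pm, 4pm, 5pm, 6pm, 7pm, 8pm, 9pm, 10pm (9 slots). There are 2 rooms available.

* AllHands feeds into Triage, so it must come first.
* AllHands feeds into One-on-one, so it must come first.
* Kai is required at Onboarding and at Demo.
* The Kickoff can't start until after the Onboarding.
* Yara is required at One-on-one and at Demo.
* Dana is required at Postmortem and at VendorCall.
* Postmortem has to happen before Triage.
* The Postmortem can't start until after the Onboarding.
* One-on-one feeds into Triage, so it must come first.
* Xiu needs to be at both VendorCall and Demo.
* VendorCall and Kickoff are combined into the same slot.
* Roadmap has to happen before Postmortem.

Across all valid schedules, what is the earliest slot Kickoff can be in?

3pm

Precedence pushes Kickoff to at least 3pm.
Kickoff at 3pm is achievable: Kickoff -> 3pm, Postmortem -> 4pm, AllHands -> 4pm, Demo -> 6pm, VendorCall -> 3pm, Roadmap -> 2pm, Onboarding -> 2pm, One-on-one -> 5pm, Triage -> 6pm.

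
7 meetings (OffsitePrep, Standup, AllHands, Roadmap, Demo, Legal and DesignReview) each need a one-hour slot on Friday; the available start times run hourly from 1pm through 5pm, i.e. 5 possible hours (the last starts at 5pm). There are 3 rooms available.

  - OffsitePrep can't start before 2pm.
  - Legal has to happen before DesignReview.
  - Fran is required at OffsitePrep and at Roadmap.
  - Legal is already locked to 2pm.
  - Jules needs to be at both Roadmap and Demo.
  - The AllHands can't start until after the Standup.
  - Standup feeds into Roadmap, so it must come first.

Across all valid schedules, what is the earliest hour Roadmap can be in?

2pm

Precedence pushes Roadmap to at least 2pm.
Roadmap at 2pm is achievable: AllHands -> 2pm; DesignReview -> 3pm; Roadmap -> 2pm; Standup -> 1pm; Demo -> 1pm; Legal -> 2pm; OffsitePrep -> 3pm.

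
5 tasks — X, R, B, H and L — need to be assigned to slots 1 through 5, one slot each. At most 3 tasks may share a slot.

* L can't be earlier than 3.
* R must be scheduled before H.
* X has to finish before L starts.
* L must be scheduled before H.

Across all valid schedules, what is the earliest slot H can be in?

Precedence pushes H to at least 4.
H at 4 is achievable: H -> 4; R -> 1; X -> 1; B -> 1; L -> 3.

4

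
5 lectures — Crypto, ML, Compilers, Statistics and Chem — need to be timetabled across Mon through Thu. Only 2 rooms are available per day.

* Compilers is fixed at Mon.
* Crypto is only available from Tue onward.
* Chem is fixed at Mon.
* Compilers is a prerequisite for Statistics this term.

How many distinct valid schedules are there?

Splitting on Crypto: it can be Tue (8), Wed (8), Thu (8). Listing each branch's schedules as (ML, Compilers, Statistics, Chem):
Crypto=Tue: (Tue,Mon,Wed,Mon) (Tue,Mon,Thu,Mon) (Wed,Mon,Tue,Mon) (Wed,Mon,Wed,Mon) (Wed,Mon,Thu,Mon) (Thu,Mon,Tue,Mon) (Thu,Mon,Wed,Mon) (Thu,Mon,Thu,Mon) — 8.
Crypto=Wed: (Tue,Mon,Tue,Mon) (Tue,Mon,Wed,Mon) (Tue,Mon,Thu,Mon) (Wed,Mon,Tue,Mon) (Wed,Mon,Thu,Mon) (Thu,Mon,Tue,Mon) (Thu,Mon,Wed,Mon) (Thu,Mon,Thu,Mon) — 8.
Crypto=Thu: (Tue,Mon,Tue,Mon) (Tue,Mon,Wed,Mon) (Tue,Mon,Thu,Mon) (Wed,Mon,Tue,Mon) (Wed,Mon,Wed,Mon) (Wed,Mon,Thu,Mon) (Thu,Mon,Tue,Mon) (Thu,Mon,Wed,Mon) — 8.
Summing: 8 + 8 + 8 = 24.

24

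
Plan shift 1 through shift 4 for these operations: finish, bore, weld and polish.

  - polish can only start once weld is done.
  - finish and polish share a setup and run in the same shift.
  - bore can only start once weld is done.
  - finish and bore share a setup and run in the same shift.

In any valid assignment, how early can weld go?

shift 1

Downstream work caps weld at shift 3.
weld at shift 1 is achievable: weld -> shift 1, polish -> shift 2, bore -> shift 2, finish -> shift 2.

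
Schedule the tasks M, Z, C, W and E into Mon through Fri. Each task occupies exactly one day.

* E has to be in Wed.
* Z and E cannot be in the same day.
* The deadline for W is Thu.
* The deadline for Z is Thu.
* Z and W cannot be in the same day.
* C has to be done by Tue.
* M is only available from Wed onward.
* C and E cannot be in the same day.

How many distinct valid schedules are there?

54

Splitting on M: it can be Wed (18), Thu (18), Fri (18). Listing each branch's schedules as (Z, C, W, E):
M=Wed: (Mon,Mon,Tue,Wed) (Mon,Mon,Wed,Wed) (Mon,Mon,Thu,Wed) (Mon,Tue,Tue,Wed) (Mon,Tue,Wed,Wed) (Mon,Tue,Thu,Wed) (Tue,Mon,Mon,Wed) (Tue,Mon,Wed,Wed) (Tue,Mon,Thu,Wed) (Tue,Tue,Mon,Wed) (Tue,Tue,Wed,Wed) (Tue,Tue,Thu,Wed) (Thu,Mon,Mon,Wed) (Thu,Mon,Tue,Wed) (Thu,Mon,Wed,Wed) (Thu,Tue,Mon,Wed) (Thu,Tue,Tue,Wed) (Thu,Tue,Wed,Wed) — 18.
M=Thu: (Mon,Mon,Tue,Wed) (Mon,Mon,Wed,Wed) (Mon,Mon,Thu,Wed) (Mon,Tue,Tue,Wed) (Mon,Tue,Wed,Wed) (Mon,Tue,Thu,Wed) (Tue,Mon,Mon,Wed) (Tue,Mon,Wed,Wed) (Tue,Mon,Thu,Wed) (Tue,Tue,Mon,Wed) (Tue,Tue,Wed,Wed) (Tue,Tue,Thu,Wed) (Thu,Mon,Mon,Wed) (Thu,Mon,Tue,Wed) (Thu,Mon,Wed,Wed) (Thu,Tue,Mon,Wed) (Thu,Tue,Tue,Wed) (Thu,Tue,Wed,Wed) — 18.
M=Fri: (Mon,Mon,Tue,Wed) (Mon,Mon,Wed,Wed) (Mon,Mon,Thu,Wed) (Mon,Tue,Tue,Wed) (Mon,Tue,Wed,Wed) (Mon,Tue,Thu,Wed) (Tue,Mon,Mon,Wed) (Tue,Mon,Wed,Wed) (Tue,Mon,Thu,Wed) (Tue,Tue,Mon,Wed) (Tue,Tue,Wed,Wed) (Tue,Tue,Thu,Wed) (Thu,Mon,Mon,Wed) (Thu,Mon,Tue,Wed) (Thu,Mon,Wed,Wed) (Thu,Tue,Mon,Wed) (Thu,Tue,Tue,Wed) (Thu,Tue,Wed,Wed) — 18.
Summing: 18 + 18 + 18 = 54.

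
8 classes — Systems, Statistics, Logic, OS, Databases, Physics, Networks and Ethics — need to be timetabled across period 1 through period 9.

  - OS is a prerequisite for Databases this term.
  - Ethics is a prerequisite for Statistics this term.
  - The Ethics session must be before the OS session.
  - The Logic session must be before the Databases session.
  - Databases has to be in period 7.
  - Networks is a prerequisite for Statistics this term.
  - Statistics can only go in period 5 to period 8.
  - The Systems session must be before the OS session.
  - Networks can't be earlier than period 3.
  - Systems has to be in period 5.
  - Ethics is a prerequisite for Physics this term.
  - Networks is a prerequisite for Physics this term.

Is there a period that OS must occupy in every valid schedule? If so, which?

period 6

Systems is fixed at period 5 and must come before OS, so OS is at least period 6.
Databases is fixed at period 7 and must come after OS, so OS is at most period 6.
So OS must be period 6.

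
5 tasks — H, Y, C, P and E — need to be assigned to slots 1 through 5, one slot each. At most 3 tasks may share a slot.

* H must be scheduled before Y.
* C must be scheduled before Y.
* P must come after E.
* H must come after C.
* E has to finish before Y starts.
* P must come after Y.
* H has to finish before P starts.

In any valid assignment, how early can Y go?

Precedence pushes Y to at least 3; downstream work caps Y at 4.
Y at 3 is achievable: C in 1, H in 2, Y in 3, E in 1, P in 4.

3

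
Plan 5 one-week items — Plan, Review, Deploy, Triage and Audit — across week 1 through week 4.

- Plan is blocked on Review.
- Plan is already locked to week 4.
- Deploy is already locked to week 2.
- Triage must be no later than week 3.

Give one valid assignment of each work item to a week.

Audit in week 1; Plan in week 4; Deploy in week 2; Review in week 1; Triage in week 1

Checking: Review(week 1) before Plan(week 4); Plan=week 4 in [week 4,week 4]; Deploy=week 2 in [week 2,week 2]; Triage=week 1 in [week 1,week 3].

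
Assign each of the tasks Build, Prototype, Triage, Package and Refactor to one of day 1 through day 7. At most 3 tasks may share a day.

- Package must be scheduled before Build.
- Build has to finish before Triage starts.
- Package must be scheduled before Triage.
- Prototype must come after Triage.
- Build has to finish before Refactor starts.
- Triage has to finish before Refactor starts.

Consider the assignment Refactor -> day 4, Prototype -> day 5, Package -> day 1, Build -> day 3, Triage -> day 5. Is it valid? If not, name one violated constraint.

No. Triage has to finish before Refactor starts is not satisfied.

Package must be scheduled before Build — holds.
Package must be scheduled before Triage — holds.
Triage has to finish before Refactor starts — violated.
Build has to finish before Triage starts — holds.
Build has to finish before Refactor starts — holds.
Prototype must come after Triage — violated.
At most 3 tasks may share a day — holds.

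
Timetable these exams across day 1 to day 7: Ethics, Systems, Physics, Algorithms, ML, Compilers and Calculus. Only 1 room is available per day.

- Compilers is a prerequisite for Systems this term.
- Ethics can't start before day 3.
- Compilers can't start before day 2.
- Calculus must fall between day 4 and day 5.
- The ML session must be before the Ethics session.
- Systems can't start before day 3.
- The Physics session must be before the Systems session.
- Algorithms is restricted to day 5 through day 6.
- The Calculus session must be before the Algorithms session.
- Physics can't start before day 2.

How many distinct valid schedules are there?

18

Splitting on Ethics: it can be day 3 (6), day 4 (2), day 5 (2), day 6 (2), day 7 (6). Listing each branch's schedules as (Systems, Physics, Algorithms, ML, Compilers, Calculus) by day number:
Ethics=day 3: (7,2,5,1,6,4) (7,2,6,1,4,5) (7,2,6,1,5,4) (7,4,6,1,2,5) (7,5,6,1,2,4) (7,6,5,1,2,4) — 6.
Ethics=day 4: (7,2,6,1,3,5) (7,3,6,1,2,5) — 2.
Ethics=day 5: (7,2,6,1,3,4) (7,3,6,1,2,4) — 2.
Ethics=day 6: (7,2,5,1,3,4) (7,3,5,1,2,4) — 2.
Ethics=day 7: (4,2,6,1,3,5) (4,3,6,1,2,5) (5,2,6,1,3,4) (5,3,6,1,2,4) (6,2,5,1,3,4) (6,3,5,1,2,4) — 6.
Summing: 6 + 2 + 2 + 2 + 6 = 18.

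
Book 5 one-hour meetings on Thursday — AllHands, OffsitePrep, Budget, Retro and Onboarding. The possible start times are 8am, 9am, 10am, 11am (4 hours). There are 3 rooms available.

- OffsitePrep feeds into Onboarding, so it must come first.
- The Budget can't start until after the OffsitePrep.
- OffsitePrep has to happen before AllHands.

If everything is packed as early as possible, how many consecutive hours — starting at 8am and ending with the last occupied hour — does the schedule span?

The precedence chain requires at least 2 distinct hours.
With at most 3 per hour and 5 meetings, at least 2 hours are needed.
2 works (last occupied hour: 9am): for example OffsitePrep=8am; AllHands=9am; Retro=8am; Budget=9am; Onboarding=9am.

2 hours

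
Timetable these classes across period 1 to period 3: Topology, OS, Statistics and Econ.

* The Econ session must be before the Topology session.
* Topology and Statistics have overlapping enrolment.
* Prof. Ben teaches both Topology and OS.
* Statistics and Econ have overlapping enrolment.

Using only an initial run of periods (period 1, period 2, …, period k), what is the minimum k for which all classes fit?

3

The precedence chain requires at least 2 distinct periods.
Could 2 periods be enough, i.e. nothing placed later than period 2? No: Topology must come after Econ (at period 1 or later) → {period 2}; Econ must come before Topology (at period 2 or earlier) → {period 1}; Statistics can't share with Econ (period 1) → {period 2}; Statistics can't share with Topology (period 2) → nothing is left.
So 2 periods is not enough.
3 works (last occupied period: period 3): for example Econ in period 1, Statistics in period 3, Topology in period 2, OS in period 1.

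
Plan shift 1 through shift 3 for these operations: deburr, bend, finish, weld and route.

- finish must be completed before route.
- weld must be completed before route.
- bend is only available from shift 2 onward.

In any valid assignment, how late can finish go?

Downstream work caps finish at shift 2.
finish at shift 2 is achievable: deburr=shift 1; bend=shift 2; route=shift 3; finish=shift 2; weld=shift 1.

shift 2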